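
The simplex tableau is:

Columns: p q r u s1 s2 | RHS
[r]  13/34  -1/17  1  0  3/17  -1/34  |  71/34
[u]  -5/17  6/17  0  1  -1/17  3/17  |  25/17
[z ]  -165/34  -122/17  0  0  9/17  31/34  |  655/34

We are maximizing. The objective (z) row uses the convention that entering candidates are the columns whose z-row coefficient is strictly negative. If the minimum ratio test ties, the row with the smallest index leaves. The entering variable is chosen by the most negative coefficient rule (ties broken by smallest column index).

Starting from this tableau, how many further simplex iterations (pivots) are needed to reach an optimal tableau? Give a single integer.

pivot: q in, u out → z = 295/6
pivot: p in, r out → z = 125
No improving column remains; optimal.

2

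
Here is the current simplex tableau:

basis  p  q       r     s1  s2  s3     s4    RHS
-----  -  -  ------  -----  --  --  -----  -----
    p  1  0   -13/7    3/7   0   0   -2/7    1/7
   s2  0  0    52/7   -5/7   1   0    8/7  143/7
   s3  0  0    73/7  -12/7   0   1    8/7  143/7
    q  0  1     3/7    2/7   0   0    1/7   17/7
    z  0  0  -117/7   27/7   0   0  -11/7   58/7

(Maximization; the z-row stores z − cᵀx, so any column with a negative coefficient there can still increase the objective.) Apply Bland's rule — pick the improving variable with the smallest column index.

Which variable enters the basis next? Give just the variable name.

r

Objective-row coefficients: p: 0, q: 0, r: -117/7, s1: 27/7, s2: 0, s3: 0, s4: -11/7.
Improving columns: r, s4. Bland's rule picks the smallest column index → r.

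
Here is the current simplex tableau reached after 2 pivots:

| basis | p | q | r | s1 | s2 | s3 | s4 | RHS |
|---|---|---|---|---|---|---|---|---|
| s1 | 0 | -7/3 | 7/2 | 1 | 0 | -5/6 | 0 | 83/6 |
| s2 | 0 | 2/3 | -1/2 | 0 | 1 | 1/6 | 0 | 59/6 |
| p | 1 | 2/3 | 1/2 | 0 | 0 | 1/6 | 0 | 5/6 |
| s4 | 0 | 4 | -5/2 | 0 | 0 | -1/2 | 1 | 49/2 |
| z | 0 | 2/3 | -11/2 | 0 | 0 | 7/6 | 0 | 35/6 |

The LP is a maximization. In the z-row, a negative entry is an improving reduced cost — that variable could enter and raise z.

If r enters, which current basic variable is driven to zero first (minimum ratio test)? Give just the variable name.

p

Ratios: row 1 (s1): (83/6)/(7/2) = 83/21; row 2 (s2): entry -1/2 ≤ 0, skip; row 3 (p): (5/6)/(1/2) = 5/3; row 4 (s4): entry -5/2 ≤ 0, skip.
Minimum ratio 5/3 is in the p row, so p leaves.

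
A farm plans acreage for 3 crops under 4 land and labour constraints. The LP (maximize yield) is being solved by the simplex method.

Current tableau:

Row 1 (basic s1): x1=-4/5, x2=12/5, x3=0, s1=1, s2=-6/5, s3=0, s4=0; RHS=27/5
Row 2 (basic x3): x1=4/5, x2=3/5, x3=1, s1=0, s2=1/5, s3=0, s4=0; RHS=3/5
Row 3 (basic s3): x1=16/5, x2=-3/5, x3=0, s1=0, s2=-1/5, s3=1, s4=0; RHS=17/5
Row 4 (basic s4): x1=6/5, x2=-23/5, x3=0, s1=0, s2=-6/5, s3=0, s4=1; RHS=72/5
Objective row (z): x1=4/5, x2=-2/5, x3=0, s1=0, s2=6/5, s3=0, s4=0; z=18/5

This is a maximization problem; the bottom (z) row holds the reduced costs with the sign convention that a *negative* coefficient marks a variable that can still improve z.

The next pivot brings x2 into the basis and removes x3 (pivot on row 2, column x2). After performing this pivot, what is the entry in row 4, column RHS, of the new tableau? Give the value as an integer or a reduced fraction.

19

Pivot element is row 2, column x2: 3/5.
Normalize row 2: new (row 2, RHS) = (3/5)/(3/5) = 1.
row 4 ← row 4 − (-23/5)·(new row 2): 72/5 − (-23/5)·1 = 19.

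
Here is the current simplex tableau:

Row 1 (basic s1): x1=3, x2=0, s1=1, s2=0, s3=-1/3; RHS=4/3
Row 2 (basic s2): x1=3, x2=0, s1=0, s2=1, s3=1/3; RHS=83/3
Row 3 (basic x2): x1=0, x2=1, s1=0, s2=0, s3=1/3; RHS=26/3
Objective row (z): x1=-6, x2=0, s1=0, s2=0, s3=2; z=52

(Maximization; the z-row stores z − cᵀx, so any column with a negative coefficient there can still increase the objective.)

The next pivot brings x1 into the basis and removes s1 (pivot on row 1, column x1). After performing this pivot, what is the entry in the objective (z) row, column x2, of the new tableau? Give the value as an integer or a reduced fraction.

Pivot element is row 1, column x1: 3.
Normalize row 1: new (row 1, x2) = 0/3 = 0.
z-row ← z-row − (-6)·(new row 1): 0 − (-6)·0 = 0.

0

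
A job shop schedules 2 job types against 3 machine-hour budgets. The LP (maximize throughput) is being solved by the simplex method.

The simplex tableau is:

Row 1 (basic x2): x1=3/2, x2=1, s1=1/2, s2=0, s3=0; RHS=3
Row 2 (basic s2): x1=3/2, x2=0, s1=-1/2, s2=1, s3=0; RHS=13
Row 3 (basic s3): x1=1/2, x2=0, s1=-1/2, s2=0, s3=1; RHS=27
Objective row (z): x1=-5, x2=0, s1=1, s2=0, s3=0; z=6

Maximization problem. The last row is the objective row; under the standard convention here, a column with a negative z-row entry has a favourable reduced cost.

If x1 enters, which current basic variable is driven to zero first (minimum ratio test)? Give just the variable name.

x2

Ratios: row 1 (x2): 3/(3/2) = 2; row 2 (s2): 13/(3/2) = 26/3; row 3 (s3): 27/(1/2) = 54.
Minimum ratio 2 is in the x2 row, so x2 leaves.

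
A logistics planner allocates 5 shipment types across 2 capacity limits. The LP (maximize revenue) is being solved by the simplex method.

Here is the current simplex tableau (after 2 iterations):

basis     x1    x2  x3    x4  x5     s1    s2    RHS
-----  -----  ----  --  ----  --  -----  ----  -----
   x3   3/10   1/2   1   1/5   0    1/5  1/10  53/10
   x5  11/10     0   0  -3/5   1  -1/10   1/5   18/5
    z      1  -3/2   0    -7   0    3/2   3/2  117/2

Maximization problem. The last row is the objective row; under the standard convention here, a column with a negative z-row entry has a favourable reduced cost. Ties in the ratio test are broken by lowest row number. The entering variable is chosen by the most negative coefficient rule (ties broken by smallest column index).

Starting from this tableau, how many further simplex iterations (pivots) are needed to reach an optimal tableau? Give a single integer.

1

pivot: x4 in, x3 out → z = 244
No improving column remains; optimal.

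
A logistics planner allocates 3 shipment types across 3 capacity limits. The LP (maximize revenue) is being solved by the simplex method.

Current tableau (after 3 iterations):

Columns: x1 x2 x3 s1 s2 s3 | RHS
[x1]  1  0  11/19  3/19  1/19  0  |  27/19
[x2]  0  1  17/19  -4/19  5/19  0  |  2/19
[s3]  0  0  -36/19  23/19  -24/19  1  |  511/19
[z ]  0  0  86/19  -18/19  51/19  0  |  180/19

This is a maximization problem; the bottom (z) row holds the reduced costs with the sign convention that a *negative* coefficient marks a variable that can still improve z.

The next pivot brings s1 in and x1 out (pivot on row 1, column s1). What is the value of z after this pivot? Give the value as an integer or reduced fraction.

18

Minimum ratio for s1: (27/19)/(3/19) = 9.
z changes by −(z-row coeff of s1)·ratio = −(-18/19)·9 = 162/19.
New z = 180/19 + (162/19) = 18.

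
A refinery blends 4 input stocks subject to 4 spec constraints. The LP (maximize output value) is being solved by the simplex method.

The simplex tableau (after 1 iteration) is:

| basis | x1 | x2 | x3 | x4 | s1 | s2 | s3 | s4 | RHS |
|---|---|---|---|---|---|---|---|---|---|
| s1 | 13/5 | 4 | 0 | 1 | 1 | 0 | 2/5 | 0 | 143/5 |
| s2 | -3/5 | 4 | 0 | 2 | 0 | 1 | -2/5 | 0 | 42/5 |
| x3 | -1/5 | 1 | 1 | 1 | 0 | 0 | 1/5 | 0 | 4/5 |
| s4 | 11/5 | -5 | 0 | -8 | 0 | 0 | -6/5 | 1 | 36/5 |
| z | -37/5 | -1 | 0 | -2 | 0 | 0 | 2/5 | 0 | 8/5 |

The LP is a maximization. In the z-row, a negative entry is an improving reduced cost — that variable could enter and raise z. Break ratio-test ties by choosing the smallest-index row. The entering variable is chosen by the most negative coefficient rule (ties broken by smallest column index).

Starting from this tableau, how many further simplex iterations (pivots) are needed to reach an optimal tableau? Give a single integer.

2

pivot: x1 in, s4 out → z = 284/11
pivot: x4 in, s1 out → z = 9358/115
No improving column remains; optimal.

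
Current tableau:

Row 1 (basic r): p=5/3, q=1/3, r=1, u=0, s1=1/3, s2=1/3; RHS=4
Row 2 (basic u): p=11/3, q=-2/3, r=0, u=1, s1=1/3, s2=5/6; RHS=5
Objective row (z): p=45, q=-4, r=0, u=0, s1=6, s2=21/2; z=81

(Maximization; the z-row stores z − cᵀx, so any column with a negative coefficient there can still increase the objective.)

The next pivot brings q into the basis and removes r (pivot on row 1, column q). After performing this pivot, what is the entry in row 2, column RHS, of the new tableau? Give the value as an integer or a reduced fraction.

Pivot element is row 1, column q: 1/3.
Normalize row 1: new (row 1, RHS) = 4/(1/3) = 12.
row 2 ← row 2 − (-2/3)·(new row 1): 5 − (-2/3)·12 = 13.

13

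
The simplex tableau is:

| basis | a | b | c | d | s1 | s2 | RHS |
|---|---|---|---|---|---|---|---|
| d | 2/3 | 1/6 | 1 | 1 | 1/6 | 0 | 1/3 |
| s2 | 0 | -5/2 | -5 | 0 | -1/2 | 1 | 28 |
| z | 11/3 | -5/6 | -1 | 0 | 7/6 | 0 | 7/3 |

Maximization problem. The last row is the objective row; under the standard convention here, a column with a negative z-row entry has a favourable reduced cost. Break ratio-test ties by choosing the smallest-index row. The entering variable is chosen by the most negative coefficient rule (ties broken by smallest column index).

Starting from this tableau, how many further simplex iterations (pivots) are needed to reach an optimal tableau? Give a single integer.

2

pivot: c in, d out → z = 8/3
pivot: b in, c out → z = 4
No improving column remains; optimal.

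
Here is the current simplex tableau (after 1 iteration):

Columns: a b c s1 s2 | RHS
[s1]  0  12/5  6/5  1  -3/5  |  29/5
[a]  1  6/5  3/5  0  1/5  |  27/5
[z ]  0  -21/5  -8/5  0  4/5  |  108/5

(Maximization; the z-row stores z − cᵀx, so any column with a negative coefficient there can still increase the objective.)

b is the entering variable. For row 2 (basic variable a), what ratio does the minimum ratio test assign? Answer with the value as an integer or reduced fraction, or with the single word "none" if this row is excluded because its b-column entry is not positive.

Ratio = RHS / (b entry) = (27/5) / (6/5) = 9/2.

9/2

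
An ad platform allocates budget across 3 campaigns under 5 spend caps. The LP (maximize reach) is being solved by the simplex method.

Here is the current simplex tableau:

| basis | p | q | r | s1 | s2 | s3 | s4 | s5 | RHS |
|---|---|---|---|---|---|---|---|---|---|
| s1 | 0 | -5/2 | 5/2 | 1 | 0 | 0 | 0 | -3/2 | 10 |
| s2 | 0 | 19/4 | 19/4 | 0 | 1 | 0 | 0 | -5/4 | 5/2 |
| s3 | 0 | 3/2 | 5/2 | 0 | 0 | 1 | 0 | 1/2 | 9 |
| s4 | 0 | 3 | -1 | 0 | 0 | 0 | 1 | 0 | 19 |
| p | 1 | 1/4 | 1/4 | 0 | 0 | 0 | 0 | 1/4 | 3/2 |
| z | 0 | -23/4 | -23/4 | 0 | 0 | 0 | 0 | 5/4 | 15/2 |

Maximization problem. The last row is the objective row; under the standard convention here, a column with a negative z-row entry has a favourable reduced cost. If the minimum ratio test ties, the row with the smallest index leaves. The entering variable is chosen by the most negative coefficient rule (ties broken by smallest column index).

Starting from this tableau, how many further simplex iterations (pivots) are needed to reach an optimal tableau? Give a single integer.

pivot: q in, s2 out → z = 200/19
pivot: s5 in, p out → z = 35/3
No improving column remains; optimal.

2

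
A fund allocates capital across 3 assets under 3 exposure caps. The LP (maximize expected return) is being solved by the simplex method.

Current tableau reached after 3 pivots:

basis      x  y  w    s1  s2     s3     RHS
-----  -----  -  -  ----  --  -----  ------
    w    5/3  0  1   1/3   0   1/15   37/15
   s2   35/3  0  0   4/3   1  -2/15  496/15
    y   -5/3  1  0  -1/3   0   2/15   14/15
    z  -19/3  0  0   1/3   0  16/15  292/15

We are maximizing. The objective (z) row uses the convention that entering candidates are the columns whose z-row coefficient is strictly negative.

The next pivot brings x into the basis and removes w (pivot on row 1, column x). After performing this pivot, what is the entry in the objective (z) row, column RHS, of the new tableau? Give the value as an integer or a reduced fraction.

Pivot element is row 1, column x: 5/3.
Normalize row 1: new (row 1, RHS) = (37/15)/(5/3) = 37/25.
z-row ← z-row − (-19/3)·(new row 1): 292/15 − (-19/3)·(37/25) = 721/25.

721/25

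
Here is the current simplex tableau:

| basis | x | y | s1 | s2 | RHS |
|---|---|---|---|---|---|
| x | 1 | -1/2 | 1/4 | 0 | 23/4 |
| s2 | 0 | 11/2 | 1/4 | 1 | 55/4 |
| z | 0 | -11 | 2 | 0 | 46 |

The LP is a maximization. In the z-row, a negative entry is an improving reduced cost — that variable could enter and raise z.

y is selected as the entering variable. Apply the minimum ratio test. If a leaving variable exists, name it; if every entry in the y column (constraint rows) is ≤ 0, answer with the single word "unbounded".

s2

Ratios: row 1 (x): entry -1/2 ≤ 0, skip; row 2 (s2): (55/4)/(11/2) = 5/2.
Minimum ratio is in the s2 row, so s2 leaves.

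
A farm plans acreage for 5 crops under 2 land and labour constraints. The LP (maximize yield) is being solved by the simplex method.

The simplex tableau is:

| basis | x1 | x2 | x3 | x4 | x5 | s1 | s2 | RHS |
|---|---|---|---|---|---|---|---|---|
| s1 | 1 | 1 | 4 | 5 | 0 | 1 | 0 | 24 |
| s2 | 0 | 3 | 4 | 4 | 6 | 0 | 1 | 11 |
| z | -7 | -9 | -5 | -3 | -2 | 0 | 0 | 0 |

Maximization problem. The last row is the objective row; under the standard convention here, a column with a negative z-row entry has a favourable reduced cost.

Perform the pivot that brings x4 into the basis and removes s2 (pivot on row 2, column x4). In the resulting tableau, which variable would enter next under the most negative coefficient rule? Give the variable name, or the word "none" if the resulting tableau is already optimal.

Pivot element 4. New z-row = old z-row − (-3)·(row 2/4).
Updated z-row coefficients: x1: -7, x2: -27/4, x3: -2, x4: 0, x5: 5/2, s1: 0, s2: 3/4.
The most negative is -7 in column x1, so x1 would enter next.

x1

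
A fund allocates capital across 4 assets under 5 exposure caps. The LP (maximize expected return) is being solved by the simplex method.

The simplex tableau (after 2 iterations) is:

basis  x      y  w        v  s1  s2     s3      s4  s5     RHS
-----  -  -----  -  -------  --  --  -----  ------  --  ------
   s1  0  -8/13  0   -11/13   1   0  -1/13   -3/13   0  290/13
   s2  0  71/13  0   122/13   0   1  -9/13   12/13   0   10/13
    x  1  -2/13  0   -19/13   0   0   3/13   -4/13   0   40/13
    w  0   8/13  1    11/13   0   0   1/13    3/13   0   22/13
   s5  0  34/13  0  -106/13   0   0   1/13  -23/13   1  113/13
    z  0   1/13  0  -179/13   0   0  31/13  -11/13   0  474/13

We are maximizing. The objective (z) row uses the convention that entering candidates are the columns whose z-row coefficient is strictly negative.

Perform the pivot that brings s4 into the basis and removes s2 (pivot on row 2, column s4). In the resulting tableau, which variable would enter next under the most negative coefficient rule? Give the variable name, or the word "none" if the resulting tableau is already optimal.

Pivot element 12/13. New z-row = old z-row − (-11/13)·(row 2/(12/13)).
Updated z-row coefficients: x: 0, y: 61/12, w: 0, v: -31/6, s1: 0, s2: 11/12, s3: 7/4, s4: 0, s5: 0.
The most negative is -31/6 in column v, so v would enter next.

v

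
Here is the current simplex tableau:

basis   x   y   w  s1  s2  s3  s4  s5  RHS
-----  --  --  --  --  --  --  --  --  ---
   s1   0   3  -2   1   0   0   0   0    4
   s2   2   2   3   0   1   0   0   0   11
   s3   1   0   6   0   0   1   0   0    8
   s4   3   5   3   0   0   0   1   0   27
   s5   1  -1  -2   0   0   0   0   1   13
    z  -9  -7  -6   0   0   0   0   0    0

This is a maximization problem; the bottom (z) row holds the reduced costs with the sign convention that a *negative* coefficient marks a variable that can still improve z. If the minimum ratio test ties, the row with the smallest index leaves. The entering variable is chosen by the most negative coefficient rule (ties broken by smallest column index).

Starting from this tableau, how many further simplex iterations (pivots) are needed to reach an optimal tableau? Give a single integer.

1

pivot: x in, s2 out → z = 99/2
No improving column remains; optimal.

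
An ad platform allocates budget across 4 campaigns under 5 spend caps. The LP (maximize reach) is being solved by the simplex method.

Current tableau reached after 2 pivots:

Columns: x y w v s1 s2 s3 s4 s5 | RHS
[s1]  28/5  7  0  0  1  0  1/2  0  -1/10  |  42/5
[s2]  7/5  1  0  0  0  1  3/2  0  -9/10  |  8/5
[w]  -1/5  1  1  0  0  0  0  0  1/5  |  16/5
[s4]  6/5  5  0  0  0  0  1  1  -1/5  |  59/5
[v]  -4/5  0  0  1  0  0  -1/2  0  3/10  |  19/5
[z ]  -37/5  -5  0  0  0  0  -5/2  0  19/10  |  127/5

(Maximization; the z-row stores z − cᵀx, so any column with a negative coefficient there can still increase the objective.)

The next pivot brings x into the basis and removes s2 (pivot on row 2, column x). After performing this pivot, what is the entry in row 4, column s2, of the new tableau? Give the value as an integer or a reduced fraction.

-6/7

Pivot element is row 2, column x: 7/5.
Normalize row 2: new (row 2, s2) = 1/(7/5) = 5/7.
row 4 ← row 4 − (6/5)·(new row 2): 0 − (6/5)·(5/7) = -6/7.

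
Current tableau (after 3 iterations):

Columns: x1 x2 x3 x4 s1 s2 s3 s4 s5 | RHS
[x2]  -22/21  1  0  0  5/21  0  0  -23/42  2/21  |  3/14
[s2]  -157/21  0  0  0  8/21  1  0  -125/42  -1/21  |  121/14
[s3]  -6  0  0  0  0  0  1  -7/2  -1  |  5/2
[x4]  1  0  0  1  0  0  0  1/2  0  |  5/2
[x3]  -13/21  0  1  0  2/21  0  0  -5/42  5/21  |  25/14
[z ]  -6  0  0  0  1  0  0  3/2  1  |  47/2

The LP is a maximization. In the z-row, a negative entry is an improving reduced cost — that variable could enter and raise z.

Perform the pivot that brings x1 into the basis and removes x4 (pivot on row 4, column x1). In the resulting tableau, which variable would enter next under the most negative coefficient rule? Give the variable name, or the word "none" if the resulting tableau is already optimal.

Pivot element 1. New z-row = old z-row − (-6)·(row 4/1).
Updated z-row coefficients: x1: 0, x2: 0, x3: 0, x4: 6, s1: 1, s2: 0, s3: 0, s4: 9/2, s5: 1.
No coefficient is strictly negative; the tableau after this pivot is optimal.

none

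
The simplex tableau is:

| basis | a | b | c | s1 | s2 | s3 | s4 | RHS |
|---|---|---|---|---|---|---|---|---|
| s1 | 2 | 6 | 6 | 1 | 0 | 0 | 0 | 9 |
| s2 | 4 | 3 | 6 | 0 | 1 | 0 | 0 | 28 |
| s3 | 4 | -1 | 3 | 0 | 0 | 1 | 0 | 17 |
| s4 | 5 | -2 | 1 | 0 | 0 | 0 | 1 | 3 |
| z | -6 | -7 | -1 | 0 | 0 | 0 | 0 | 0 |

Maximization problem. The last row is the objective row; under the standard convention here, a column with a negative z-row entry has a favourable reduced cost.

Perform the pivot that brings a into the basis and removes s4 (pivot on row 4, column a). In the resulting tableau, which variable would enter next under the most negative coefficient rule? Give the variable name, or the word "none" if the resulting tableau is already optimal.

b

Pivot element 5. New z-row = old z-row − (-6)·(row 4/5).
Updated z-row coefficients: a: 0, b: -47/5, c: 1/5, s1: 0, s2: 0, s3: 0, s4: 6/5.
The most negative is -47/5 in column b, so b would enter next.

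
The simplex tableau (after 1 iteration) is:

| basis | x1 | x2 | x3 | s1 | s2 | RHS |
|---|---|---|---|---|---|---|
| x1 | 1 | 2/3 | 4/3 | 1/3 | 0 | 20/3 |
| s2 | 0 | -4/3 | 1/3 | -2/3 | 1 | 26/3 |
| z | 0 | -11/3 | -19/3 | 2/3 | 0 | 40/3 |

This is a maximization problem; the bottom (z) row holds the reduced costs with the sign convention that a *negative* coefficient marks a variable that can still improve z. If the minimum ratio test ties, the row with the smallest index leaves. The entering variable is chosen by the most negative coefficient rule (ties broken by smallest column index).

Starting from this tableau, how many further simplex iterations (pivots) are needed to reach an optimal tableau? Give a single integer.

2

pivot: x3 in, x1 out → z = 45
pivot: x2 in, x3 out → z = 50
No improving column remains; optimal.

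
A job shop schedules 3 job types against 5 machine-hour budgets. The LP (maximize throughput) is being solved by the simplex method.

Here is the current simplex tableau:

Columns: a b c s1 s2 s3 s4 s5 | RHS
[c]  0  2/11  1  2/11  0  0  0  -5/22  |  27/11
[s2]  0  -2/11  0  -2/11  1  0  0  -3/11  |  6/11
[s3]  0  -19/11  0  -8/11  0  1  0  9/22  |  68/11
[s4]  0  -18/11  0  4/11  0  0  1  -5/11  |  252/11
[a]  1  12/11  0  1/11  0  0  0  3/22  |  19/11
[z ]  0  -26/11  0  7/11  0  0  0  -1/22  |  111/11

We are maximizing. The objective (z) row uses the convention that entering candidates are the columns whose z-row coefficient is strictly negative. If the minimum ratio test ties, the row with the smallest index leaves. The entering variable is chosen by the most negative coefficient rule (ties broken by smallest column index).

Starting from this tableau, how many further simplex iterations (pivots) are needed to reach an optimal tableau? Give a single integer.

pivot: b in, a out → z = 83/6
No improving column remains; optimal.

1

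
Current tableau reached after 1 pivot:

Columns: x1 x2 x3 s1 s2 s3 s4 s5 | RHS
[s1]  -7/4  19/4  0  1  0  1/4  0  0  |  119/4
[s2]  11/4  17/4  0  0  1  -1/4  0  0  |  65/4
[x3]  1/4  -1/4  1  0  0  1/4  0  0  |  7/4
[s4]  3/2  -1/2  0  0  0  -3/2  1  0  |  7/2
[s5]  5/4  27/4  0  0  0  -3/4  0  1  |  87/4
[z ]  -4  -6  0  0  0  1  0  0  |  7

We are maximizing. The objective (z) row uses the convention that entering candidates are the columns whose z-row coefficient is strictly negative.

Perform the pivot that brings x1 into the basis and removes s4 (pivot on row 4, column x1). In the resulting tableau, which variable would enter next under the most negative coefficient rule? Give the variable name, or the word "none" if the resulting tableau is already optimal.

x2

Pivot element 3/2. New z-row = old z-row − (-4)·(row 4/(3/2)).
Updated z-row coefficients: x1: 0, x2: -22/3, x3: 0, s1: 0, s2: 0, s3: -3, s4: 8/3, s5: 0.
The most negative is -22/3 in column x2, so x2 would enter next.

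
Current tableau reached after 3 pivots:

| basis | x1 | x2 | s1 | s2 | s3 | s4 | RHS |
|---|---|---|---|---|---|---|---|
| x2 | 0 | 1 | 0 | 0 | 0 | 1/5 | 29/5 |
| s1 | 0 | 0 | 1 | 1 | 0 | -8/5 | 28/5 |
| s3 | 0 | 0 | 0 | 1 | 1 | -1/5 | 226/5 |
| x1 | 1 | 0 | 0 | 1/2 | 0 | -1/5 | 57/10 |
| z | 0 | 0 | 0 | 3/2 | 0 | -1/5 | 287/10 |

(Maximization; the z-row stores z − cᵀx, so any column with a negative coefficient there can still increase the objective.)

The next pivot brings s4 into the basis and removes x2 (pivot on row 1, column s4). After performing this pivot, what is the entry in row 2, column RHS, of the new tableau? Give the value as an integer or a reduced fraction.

Pivot element is row 1, column s4: 1/5.
Normalize row 1: new (row 1, RHS) = (29/5)/(1/5) = 29.
row 2 ← row 2 − (-8/5)·(new row 1): 28/5 − (-8/5)·29 = 52.

52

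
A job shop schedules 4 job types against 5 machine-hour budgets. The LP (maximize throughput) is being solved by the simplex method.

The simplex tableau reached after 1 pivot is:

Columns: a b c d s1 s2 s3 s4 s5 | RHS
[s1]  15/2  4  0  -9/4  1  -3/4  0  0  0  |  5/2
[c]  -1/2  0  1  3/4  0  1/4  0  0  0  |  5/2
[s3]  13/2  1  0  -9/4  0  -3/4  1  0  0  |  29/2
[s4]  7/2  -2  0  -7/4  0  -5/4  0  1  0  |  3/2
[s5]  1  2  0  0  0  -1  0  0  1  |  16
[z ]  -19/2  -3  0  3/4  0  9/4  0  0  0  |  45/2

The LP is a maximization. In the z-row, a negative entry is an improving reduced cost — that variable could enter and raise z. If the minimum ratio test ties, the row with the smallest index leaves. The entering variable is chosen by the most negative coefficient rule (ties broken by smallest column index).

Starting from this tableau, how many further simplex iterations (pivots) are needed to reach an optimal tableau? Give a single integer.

2

pivot: a in, s1 out → z = 77/3
pivot: d in, c out → z = 35
No improving column remains; optimal.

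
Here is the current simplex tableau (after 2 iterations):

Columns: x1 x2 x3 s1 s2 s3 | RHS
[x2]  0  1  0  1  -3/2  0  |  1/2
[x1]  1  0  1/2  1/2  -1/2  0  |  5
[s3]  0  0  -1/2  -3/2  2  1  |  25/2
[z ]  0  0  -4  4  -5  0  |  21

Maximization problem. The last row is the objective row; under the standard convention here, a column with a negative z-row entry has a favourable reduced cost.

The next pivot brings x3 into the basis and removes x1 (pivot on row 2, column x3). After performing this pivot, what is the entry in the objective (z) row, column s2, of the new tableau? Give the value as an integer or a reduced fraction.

Pivot element is row 2, column x3: 1/2.
Normalize row 2: new (row 2, s2) = (-1/2)/(1/2) = -1.
z-row ← z-row − (-4)·(new row 2): -5 − (-4)·(-1) = -9.

-9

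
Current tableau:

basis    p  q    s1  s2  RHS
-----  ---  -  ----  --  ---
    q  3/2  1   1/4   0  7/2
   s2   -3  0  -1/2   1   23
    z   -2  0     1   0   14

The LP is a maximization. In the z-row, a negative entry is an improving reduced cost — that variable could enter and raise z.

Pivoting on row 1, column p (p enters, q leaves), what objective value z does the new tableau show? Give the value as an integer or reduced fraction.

56/3

Minimum ratio for p: (7/2)/(3/2) = 7/3.
z changes by −(z-row coeff of p)·ratio = −(-2)·(7/3) = 14/3.
New z = 14 + (14/3) = 56/3.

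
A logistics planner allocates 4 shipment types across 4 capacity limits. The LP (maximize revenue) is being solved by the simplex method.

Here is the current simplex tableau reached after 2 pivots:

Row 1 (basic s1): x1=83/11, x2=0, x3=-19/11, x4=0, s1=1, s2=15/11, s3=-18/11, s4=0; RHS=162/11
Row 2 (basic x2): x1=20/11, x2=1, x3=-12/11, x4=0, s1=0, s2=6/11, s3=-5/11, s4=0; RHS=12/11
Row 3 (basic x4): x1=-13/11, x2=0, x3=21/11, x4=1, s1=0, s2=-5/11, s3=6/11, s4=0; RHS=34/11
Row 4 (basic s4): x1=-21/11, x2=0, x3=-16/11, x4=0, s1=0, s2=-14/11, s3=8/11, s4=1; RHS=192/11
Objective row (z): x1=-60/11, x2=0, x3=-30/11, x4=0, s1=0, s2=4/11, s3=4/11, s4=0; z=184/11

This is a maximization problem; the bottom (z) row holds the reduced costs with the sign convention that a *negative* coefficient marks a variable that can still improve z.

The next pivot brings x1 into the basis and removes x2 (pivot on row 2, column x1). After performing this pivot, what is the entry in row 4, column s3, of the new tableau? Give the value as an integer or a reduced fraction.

1/4

Pivot element is row 2, column x1: 20/11.
Normalize row 2: new (row 2, s3) = (-5/11)/(20/11) = -1/4.
row 4 ← row 4 − (-21/11)·(new row 2): 8/11 − (-21/11)·(-1/4) = 1/4.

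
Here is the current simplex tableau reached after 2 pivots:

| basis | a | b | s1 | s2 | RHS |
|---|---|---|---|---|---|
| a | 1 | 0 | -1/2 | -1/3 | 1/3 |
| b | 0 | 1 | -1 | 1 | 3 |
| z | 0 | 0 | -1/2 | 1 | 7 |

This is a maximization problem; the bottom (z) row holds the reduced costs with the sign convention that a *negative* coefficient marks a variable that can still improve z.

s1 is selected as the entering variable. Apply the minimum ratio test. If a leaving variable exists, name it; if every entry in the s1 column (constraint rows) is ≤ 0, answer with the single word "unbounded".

unbounded

s1-column entries: row 1: -1/2, row 2: -1. All ≤ 0, so s1 can increase without bound; the LP is unbounded in this direction.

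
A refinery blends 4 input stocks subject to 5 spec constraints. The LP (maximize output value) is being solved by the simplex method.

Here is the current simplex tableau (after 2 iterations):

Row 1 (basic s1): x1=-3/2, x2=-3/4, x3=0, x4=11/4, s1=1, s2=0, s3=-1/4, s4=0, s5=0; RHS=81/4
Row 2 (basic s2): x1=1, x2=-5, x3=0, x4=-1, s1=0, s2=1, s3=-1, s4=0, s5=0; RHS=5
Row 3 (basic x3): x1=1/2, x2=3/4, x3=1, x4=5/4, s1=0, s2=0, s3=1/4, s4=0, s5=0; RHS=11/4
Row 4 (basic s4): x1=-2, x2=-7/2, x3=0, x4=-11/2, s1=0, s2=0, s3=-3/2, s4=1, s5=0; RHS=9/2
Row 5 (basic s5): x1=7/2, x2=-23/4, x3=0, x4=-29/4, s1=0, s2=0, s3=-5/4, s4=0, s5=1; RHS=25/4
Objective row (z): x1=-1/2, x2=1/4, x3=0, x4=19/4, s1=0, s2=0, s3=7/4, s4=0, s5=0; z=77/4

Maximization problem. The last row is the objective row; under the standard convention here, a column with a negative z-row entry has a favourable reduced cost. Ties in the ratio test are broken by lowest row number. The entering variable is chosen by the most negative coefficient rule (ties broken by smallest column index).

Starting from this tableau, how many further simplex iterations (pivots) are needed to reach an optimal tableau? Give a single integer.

pivot: x1 in, s5 out → z = 141/7
pivot: x2 in, x3 out → z = 229/11
No improving column remains; optimal.

2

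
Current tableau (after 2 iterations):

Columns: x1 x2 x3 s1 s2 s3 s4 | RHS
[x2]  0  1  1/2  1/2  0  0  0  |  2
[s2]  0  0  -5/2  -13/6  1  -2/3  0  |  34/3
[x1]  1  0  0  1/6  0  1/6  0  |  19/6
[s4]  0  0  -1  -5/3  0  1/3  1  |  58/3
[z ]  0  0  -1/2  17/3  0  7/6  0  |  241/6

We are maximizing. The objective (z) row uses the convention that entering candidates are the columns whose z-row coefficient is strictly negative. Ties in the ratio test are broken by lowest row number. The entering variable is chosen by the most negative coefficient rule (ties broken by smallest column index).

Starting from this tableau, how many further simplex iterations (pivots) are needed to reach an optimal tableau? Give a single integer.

pivot: x3 in, x2 out → z = 253/6
No improving column remains; optimal.

1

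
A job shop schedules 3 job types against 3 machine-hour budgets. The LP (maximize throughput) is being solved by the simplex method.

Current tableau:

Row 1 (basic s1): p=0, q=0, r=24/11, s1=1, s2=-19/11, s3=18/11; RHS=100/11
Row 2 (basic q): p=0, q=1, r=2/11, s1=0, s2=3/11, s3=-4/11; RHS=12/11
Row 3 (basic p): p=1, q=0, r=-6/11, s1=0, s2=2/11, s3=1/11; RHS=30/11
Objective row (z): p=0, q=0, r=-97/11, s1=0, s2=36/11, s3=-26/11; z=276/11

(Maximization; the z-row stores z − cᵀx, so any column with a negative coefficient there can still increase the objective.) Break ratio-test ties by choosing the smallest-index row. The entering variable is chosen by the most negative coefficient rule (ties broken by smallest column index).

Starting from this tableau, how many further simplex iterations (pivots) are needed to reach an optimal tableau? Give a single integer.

pivot: r in, s1 out → z = 371/6
pivot: s2 in, q out → z = 324/5
pivot: s3 in, p out → z = 70
No improving column remains; optimal.

3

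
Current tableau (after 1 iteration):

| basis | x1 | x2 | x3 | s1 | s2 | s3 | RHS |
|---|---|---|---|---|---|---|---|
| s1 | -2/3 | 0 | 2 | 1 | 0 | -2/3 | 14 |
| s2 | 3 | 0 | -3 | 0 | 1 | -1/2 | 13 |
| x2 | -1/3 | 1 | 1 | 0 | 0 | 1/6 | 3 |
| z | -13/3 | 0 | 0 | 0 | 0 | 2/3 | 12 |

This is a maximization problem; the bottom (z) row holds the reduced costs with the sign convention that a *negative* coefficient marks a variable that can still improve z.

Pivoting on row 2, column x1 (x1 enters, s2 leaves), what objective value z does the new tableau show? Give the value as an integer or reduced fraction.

Minimum ratio for x1: 13/3 = 13/3.
z changes by −(z-row coeff of x1)·ratio = −(-13/3)·(13/3) = 169/9.
New z = 12 + (169/9) = 277/9.

277/9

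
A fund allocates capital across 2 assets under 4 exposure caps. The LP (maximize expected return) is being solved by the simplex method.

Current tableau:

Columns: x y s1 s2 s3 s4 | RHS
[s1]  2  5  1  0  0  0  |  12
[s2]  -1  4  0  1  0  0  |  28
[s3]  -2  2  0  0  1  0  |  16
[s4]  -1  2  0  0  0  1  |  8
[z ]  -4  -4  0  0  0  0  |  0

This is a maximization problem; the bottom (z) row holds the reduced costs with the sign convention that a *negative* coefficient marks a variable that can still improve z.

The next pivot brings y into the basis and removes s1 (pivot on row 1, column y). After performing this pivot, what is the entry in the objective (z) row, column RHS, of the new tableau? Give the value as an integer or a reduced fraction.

Pivot element is row 1, column y: 5.
Normalize row 1: new (row 1, RHS) = 12/5 = 12/5.
z-row ← z-row − (-4)·(new row 1): 0 − (-4)·(12/5) = 48/5.

48/5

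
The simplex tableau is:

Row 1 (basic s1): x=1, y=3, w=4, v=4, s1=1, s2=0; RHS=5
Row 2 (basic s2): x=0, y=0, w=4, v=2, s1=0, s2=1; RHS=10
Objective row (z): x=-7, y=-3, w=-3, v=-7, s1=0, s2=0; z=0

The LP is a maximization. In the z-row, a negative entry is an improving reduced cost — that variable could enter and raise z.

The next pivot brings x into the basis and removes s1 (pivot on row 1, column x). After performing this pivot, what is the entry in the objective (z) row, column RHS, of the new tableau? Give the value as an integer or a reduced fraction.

35

Pivot element is row 1, column x: 1.
Normalize row 1: new (row 1, RHS) = 5/1 = 5.
z-row ← z-row − (-7)·(new row 1): 0 − (-7)·5 = 35.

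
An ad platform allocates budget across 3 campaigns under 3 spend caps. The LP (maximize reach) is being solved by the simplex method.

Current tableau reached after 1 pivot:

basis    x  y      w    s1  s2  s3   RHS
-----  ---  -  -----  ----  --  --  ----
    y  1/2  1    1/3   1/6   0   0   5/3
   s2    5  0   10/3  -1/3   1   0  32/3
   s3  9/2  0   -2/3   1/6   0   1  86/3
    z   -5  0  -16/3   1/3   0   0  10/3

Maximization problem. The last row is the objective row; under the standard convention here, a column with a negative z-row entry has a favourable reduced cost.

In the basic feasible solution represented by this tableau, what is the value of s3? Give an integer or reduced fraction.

86/3

s3 is basic (row 3); its value is the RHS of that row: 86/3.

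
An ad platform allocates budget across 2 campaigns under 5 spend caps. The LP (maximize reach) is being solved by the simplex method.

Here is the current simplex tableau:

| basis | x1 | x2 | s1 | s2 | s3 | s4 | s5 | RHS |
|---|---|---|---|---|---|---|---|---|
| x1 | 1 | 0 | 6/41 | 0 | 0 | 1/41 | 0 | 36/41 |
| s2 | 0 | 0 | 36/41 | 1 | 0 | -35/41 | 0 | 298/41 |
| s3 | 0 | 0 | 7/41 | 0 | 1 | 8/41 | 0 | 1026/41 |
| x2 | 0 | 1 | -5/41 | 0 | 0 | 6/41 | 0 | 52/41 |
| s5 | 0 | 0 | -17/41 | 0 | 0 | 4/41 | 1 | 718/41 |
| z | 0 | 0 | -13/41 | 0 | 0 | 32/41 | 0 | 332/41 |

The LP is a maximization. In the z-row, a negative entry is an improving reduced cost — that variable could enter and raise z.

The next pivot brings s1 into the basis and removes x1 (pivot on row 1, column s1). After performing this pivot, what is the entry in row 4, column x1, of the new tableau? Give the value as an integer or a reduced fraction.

5/6

Pivot element is row 1, column s1: 6/41.
Normalize row 1: new (row 1, x1) = 1/(6/41) = 41/6.
row 4 ← row 4 − (-5/41)·(new row 1): 0 − (-5/41)·(41/6) = 5/6.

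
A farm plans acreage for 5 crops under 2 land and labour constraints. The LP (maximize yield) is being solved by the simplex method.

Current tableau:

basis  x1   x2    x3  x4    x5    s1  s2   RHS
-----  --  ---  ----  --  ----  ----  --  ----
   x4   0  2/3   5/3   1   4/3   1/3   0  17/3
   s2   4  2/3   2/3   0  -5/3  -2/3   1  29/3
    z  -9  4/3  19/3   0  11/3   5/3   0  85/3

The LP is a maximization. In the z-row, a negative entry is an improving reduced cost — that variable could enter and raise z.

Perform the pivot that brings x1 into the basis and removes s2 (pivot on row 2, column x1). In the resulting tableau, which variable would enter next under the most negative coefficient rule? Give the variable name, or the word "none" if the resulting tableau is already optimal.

x5

Pivot element 4. New z-row = old z-row − (-9)·(row 2/4).
Updated z-row coefficients: x1: 0, x2: 17/6, x3: 47/6, x4: 0, x5: -1/12, s1: 1/6, s2: 9/4.
The most negative is -1/12 in column x5, so x5 would enter next.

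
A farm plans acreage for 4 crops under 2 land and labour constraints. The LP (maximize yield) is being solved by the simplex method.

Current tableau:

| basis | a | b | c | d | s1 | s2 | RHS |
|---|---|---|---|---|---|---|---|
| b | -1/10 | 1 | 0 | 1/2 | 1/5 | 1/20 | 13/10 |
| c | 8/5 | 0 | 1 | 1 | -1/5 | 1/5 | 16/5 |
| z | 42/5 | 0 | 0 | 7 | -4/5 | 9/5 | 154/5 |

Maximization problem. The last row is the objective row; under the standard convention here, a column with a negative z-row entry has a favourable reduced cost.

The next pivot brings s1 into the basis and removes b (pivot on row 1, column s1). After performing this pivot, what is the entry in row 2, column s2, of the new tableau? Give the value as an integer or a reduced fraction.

Pivot element is row 1, column s1: 1/5.
Normalize row 1: new (row 1, s2) = (1/20)/(1/5) = 1/4.
row 2 ← row 2 − (-1/5)·(new row 1): 1/5 − (-1/5)·(1/4) = 1/4.

1/4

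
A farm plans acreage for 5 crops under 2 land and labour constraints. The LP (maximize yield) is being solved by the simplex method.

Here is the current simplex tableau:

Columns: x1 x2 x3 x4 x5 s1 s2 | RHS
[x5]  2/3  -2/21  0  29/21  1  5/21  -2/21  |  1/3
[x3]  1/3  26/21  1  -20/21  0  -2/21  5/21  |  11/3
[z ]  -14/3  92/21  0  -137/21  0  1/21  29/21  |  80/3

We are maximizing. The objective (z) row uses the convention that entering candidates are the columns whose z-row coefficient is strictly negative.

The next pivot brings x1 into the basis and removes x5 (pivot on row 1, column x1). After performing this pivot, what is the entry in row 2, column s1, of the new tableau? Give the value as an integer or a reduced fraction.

-3/14

Pivot element is row 1, column x1: 2/3.
Normalize row 1: new (row 1, s1) = (5/21)/(2/3) = 5/14.
row 2 ← row 2 − (1/3)·(new row 1): -2/21 − (1/3)·(5/14) = -3/14.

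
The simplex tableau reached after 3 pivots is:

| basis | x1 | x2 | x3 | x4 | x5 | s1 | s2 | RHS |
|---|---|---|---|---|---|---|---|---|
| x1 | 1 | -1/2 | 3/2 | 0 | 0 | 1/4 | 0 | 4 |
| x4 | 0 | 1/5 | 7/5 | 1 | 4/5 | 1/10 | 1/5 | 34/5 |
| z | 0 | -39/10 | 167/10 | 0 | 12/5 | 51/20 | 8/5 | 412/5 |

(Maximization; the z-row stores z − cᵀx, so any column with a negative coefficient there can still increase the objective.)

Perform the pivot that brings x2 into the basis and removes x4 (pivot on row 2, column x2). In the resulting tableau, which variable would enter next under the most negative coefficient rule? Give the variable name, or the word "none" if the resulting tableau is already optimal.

none

Pivot element 1/5. New z-row = old z-row − (-39/10)·(row 2/(1/5)).
Updated z-row coefficients: x1: 0, x2: 0, x3: 44, x4: 39/2, x5: 18, s1: 9/2, s2: 11/2.
No coefficient is strictly negative; the tableau after this pivot is optimal.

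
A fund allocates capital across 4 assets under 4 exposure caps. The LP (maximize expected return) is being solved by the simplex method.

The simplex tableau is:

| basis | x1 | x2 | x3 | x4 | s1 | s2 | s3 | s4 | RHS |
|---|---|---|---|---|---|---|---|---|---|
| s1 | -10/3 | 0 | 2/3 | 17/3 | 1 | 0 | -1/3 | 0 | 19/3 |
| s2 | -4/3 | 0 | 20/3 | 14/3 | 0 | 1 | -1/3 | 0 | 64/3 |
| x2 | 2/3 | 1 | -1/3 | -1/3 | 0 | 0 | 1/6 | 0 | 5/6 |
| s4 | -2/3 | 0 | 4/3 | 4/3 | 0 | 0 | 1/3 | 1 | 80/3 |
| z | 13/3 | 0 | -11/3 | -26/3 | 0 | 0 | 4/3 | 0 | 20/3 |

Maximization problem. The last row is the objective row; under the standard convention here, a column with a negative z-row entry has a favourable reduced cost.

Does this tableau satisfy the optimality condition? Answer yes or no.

Column x3 has objective-row coefficient -11/3, which is negative; an improving pivot exists, so not yet optimal.

no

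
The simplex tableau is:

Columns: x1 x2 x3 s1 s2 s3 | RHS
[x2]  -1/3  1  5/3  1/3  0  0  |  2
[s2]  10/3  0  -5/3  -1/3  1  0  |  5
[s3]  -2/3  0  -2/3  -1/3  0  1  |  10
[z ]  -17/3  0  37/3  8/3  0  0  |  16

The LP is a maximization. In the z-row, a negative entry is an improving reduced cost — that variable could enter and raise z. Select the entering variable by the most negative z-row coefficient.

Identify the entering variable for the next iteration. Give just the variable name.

x1

Objective-row coefficients: x1: -17/3, x2: 0, x3: 37/3, s1: 8/3, s2: 0, s3: 0.
The most negative is -17/3 in column x1, so x1 enters.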